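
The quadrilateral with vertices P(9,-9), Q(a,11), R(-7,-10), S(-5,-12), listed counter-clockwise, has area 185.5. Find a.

Write out the shoelace sum; only the two edges meeting at Q involve a:
2·Area = [(9·11 − a·(-9)) + (a·(-10) − (-7)·11)] + 187
       = -1·a + 363 = 371
⇒ a = -8.

-8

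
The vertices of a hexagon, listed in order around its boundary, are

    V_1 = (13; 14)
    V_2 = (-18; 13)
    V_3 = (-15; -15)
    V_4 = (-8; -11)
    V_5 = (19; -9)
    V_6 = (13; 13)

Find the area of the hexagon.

V_1→V_2: (13)(13) − (-18)(14) = 421
V_2→V_3: (-18)(-15) − (-15)(13) = 465
V_3→V_4: (-15)(-11) − (-8)(-15) = 45
V_4→V_5: (-8)(-9) − (19)(-11) = 281
V_5→V_6: (19)(13) − (13)(-9) = 364
V_6→V_1: (13)(14) − (13)(13) = 13
Σ = 1589
Area = |Σ|/2 = 794.5.

794.5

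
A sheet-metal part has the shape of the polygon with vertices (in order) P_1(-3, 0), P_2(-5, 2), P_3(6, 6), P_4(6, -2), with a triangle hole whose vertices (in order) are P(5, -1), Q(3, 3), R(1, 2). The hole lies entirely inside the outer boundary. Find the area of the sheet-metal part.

Outer boundary:
Apply the shoelace formula: 2A = Σ (x_i·y_{i+1} − x_{i+1}·y_i), indices taken mod 4.
P_1→P_2: (-3)(2) − (-5)(0) = -6
P_2→P_3: (-5)(6) − (6)(2) = -42
P_3→P_4: (6)(-2) − (6)(6) = -48
P_4→P_1: (6)(0) − (-3)(-2) = -6
Σ = -102
Area = |Σ|/2 = 51.
Hole:
Apply the surveyor's formula: 2A = Σ (x_i·y_{i+1} − x_{i+1}·y_i), indices taken mod 3.
P→Q: (5)(3) − (3)(-1) = 18
Q→R: (3)(2) − (1)(3) = 3
R→P: (1)(-1) − (5)(2) = -11
Σ = 10
Area = |Σ|/2 = 5.
Net area = 51 − 5 = 46.

46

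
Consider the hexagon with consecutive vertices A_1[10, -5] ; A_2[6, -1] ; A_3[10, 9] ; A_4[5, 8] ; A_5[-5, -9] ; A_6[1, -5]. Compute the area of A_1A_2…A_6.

Cross-terms: 20, 64, 35, -5, 34, 45  ⇒  Σ = 193
Area = |Σ|/2 = 96.5.

96.5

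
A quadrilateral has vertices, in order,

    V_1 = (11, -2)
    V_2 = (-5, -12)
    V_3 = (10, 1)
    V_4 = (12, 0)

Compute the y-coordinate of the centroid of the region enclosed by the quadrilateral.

Apply the shoelace (surveyor's) formula. First the cross-terms c_i = x_i·y_{i+1} − x_{i+1}·y_i:
  -142, 115, -12, -24  ⇒  2A = -63, A = -31.5.
Then Σ (y_i + y_{i+1})·c_i = 759, so ȳ = 759 / (6·(-31.5)) = -253/63.

-253/63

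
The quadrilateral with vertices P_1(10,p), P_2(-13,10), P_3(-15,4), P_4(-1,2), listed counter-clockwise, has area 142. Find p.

11

The doubled signed area Σ (x_i y_{i+1} − x_{i+1} y_i) is linear in p.
With p=0 it equals 152; the coefficient of p is 12 (from the two edges through P_1).
So 12·p + 152 = 2·142 = 284 ⇒ p = 11.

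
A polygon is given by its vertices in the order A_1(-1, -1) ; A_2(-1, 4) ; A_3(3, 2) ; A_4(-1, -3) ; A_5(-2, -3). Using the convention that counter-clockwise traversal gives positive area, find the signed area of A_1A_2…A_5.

-15

Σ = (-5) + (-14) + (-7) + (-3) + (-1) = -30
Signed area = Σ/2 = -15 (negative ⇒ clockwise traversal).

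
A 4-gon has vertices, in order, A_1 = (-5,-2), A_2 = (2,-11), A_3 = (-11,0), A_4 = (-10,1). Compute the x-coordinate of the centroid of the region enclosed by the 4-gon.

Apply Gauss's area formula. First the cross-terms c_i = x_i·y_{i+1} − x_{i+1}·y_i:
  59, -121, -11, 25  ⇒  2A = -48, A = -24.
Then Σ (x_i + x_{i+1})·c_i = 768, so x̄ = 768 / (6·(-24)) = -16/3.

-16/3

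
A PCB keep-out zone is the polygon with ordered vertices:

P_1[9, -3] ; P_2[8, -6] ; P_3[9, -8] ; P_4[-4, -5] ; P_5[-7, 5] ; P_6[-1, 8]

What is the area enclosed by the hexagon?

146

Apply the shoelace (surveyor's) formula: 2A = Σ (x_i·y_{i+1} − x_{i+1}·y_i), indices taken mod 6.
Σ = (-30) + (-10) + (-77) + (-55) + (-51) + (-69) = -292
Area = |Σ|/2 = 146.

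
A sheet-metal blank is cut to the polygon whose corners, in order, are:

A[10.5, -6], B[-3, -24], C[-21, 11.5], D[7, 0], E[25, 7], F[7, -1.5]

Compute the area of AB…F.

476.375

Apply the surveyor's formula: 2A = Σ (x_i·y_{i+1} − x_{i+1}·y_i), indices taken mod 6.
Σ = (-270) + (-538.5) + (-80.5) + (49) + (-86.5) + (-26.25) = -952.75
Area = |Σ|/2 = 476.375.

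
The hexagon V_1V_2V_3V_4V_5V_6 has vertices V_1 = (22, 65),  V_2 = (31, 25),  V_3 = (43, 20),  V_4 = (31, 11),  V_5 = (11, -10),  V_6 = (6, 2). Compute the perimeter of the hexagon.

176

|V_1V_2| = √((9)² + (-40)²) = √1681 = 41
|V_2V_3| = √((12)² + (-5)²) = √169 = 13
|V_3V_4| = √((-12)² + (-9)²) = √225 = 15
|V_4V_5| = √((-20)² + (-21)²) = √841 = 29
|V_5V_6| = √((-5)² + (12)²) = √169 = 13
|V_6V_1| = √((16)² + (63)²) = √4225 = 65
Perimeter = 41 + 13 + 15 + 29 + 13 + 65 = 176.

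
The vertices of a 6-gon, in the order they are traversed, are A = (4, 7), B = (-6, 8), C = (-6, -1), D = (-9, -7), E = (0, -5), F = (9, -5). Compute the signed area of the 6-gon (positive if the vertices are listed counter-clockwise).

Σ = (74) + (54) + (33) + (45) + (45) + (83) = 334
Signed area = Σ/2 = 167 (positive ⇒ counter-clockwise traversal).

167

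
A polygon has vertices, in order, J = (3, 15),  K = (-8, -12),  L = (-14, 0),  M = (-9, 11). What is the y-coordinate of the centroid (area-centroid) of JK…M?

271/87

Apply the shoelace formula. First the cross-terms c_i = x_i·y_{i+1} − x_{i+1}·y_i:
  84, -168, -154, -168  ⇒  2A = -406, A = -203.
Then Σ (y_i + y_{i+1})·c_i = -3794, so ȳ = -3794 / (6·(-203)) = 271/87.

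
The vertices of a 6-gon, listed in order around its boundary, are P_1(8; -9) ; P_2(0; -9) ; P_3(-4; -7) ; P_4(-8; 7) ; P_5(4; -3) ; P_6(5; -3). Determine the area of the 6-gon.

107

Apply the shoelace (surveyor's) formula: 2A = Σ (x_i·y_{i+1} − x_{i+1}·y_i), indices taken mod 6.
Σ = (-72) + (-36) + (-84) + (-4) + (3) + (-21) = -214
Area = |Σ|/2 = 107.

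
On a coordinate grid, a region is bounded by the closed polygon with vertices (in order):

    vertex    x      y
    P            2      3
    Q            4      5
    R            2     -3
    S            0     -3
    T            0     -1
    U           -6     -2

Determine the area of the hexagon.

25

Σ = (-2) + (-22) + (-6) + (0) + (-6) + (-14) = -50
Area = |Σ|/2 = 25.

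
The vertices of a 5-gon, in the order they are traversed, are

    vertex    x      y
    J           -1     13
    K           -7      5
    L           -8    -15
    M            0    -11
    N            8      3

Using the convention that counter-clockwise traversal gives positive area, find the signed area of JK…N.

257

Σ = (86) + (145) + (88) + (88) + (107) = 514
Signed area = Σ/2 = 257 (positive ⇒ counter-clockwise traversal).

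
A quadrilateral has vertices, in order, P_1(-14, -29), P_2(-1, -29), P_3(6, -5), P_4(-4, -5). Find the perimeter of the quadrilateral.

74

|P_1P_2| = √((13)² + (0)²) = √169 = 13
|P_2P_3| = √((7)² + (24)²) = √625 = 25
|P_3P_4| = √((-10)² + (0)²) = √100 = 10
|P_4P_1| = √((-10)² + (-24)²) = √676 = 26
Perimeter = 13 + 25 + 10 + 26 = 74.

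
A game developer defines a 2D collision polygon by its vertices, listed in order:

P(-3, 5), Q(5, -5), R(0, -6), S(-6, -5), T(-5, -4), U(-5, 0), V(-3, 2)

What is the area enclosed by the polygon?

58

Apply the surveyor's formula: 2A = Σ (x_i·y_{i+1} − x_{i+1}·y_i), indices taken mod 7.
Cross-terms: -10, -30, -36, -1, -20, -10, -9  ⇒  Σ = -116
Area = |Σ|/2 = 58.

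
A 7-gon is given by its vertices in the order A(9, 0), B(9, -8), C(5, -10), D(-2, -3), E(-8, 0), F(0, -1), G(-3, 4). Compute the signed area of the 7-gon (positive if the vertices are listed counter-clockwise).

-106

Apply Gauss's area formula: 2A = Σ (x_i·y_{i+1} − x_{i+1}·y_i), indices taken mod 7.
Σ = (-72) + (-50) + (-35) + (-24) + (8) + (-3) + (-36) = -212
Signed area = Σ/2 = -106 (negative ⇒ clockwise traversal).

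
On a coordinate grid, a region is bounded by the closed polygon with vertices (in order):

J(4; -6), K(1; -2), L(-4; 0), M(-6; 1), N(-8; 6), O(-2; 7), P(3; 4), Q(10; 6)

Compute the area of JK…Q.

Apply the shoelace formula: 2A = Σ (x_i·y_{i+1} − x_{i+1}·y_i), indices taken mod 8.
Σ = (-2) + (-8) + (-4) + (-28) + (-44) + (-29) + (-22) + (-84) = -221
Area = |Σ|/2 = 110.5.

110.5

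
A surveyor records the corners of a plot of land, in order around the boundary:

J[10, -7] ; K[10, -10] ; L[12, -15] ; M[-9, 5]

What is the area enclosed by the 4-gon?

61

Apply the shoelace (surveyor's) formula: 2A = Σ (x_i·y_{i+1} − x_{i+1}·y_i), indices taken mod 4.
J→K: (10)(-10) − (10)(-7) = -30
K→L: (10)(-15) − (12)(-10) = -30
L→M: (12)(5) − (-9)(-15) = -75
M→J: (-9)(-7) − (10)(5) = 13
Σ = -122
Area = |Σ|/2 = 61.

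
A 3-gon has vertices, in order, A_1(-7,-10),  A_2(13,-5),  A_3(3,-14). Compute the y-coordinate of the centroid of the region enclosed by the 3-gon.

-29/3

Apply the surveyor's formula. First the cross-terms c_i = x_i·y_{i+1} − x_{i+1}·y_i:
  165, -167, -128  ⇒  2A = -130, A = -65.
Then Σ (y_i + y_{i+1})·c_i = 3770, so ȳ = 3770 / (6·(-65)) = -29/3.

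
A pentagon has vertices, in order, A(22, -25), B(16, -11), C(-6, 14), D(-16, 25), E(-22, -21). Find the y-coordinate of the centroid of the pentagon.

Apply the shoelace (surveyor's) formula. First the cross-terms c_i = x_i·y_{i+1} − x_{i+1}·y_i:
  158, 158, 74, 886, 1012  ⇒  2A = 2288, A = 1144.
Then Σ (y_i + y_{i+1})·c_i = -45336, so ȳ = -45336 / (6·1144) = -1889/286.

-1889/286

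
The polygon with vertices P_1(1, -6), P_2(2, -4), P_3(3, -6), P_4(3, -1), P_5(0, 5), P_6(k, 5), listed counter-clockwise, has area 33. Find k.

-3

Write out the shoelace sum; only the two edges meeting at P_6 involve k:
2·Area = [(0·5 − k·5) + (k·(-6) − 1·5)] + 38
       = -11·k + 33 = 66
⇒ k = -3.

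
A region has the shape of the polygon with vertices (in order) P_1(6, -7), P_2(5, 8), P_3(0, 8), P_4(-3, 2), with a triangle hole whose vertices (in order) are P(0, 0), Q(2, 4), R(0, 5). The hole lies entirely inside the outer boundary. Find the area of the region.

73

Outer boundary:
Apply the shoelace (surveyor's) formula: 2A = Σ (x_i·y_{i+1} − x_{i+1}·y_i), indices taken mod 4.
P_1→P_2: (6)(8) − (5)(-7) = 83
P_2→P_3: (5)(8) − (0)(8) = 40
P_3→P_4: (0)(2) − (-3)(8) = 24
P_4→P_1: (-3)(-7) − (6)(2) = 9
Σ = 156
Area = |Σ|/2 = 78.
Hole:
Apply Gauss's area formula: 2A = Σ (x_i·y_{i+1} − x_{i+1}·y_i), indices taken mod 3.
Σ = (0) + (10) + (0) = 10
Area = |Σ|/2 = 5.
Net area = 78 − 5 = 73.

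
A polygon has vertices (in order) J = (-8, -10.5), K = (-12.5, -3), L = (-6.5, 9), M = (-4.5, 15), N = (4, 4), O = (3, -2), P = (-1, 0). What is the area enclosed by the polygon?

192.875

Σ = (-107.25) + (-132) + (-57) + (-78) + (-20) + (-2) + (10.5) = -385.75
Area = |Σ|/2 = 192.875.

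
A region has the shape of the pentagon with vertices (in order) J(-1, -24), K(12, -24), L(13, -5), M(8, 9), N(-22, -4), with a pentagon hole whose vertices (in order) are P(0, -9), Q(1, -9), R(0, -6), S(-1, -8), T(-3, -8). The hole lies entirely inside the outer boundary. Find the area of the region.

701.5

Outer boundary:
Apply the shoelace formula: 2A = Σ (x_i·y_{i+1} − x_{i+1}·y_i), indices taken mod 5.
Cross-terms: 312, 252, 157, 166, 524  ⇒  Σ = 1411
Area = |Σ|/2 = 705.5.
Hole:
P→Q: (0)(-9) − (1)(-9) = 9
Q→R: (1)(-6) − (0)(-9) = -6
R→S: (0)(-8) − (-1)(-6) = -6
S→T: (-1)(-8) − (-3)(-8) = -16
T→P: (-3)(-9) − (0)(-8) = 27
Σ = 8
Area = |Σ|/2 = 4.
Net area = 705.5 − 4 = 701.5.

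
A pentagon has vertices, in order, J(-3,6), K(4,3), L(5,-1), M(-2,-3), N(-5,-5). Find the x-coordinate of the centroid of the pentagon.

-20/51

Apply Gauss's area formula. First the cross-terms c_i = x_i·y_{i+1} − x_{i+1}·y_i:
  -33, -19, -17, -5, -45  ⇒  2A = -119, A = -59.5.
Then Σ (x_i + x_{i+1})·c_i = 140, so x̄ = 140 / (6·(-59.5)) = -20/51.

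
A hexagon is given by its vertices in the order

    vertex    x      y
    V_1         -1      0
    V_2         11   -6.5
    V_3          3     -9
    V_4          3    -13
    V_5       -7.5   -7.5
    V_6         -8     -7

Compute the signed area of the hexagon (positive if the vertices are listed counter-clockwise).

Apply the shoelace formula: 2A = Σ (x_i·y_{i+1} − x_{i+1}·y_i), indices taken mod 6.
Σ = (6.5) + (-79.5) + (-12) + (-120) + (-7.5) + (-7) = -219.5
Signed area = Σ/2 = -109.75 (negative ⇒ clockwise traversal).

-109.75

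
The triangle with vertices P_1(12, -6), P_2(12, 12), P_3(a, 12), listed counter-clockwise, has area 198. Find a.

-10

The doubled signed area Σ (x_i y_{i+1} − x_{i+1} y_i) is linear in a.
With a=0 it equals 216; the coefficient of a is -18 (from the two edges through P_3).
So -18·a + 216 = 2·198 = 396 ⇒ a = -10.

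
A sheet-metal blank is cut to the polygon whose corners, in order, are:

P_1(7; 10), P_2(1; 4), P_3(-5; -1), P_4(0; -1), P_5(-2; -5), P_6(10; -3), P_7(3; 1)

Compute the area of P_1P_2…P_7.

69

Σ = (18) + (19) + (5) + (-2) + (56) + (19) + (23) = 138
Area = |Σ|/2 = 69.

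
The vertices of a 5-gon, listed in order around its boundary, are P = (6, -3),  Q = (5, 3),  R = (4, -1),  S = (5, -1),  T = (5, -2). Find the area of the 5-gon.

4.5

P→Q: (6)(3) − (5)(-3) = 33
Q→R: (5)(-1) − (4)(3) = -17
R→S: (4)(-1) − (5)(-1) = 1
S→T: (5)(-2) − (5)(-1) = -5
T→P: (5)(-3) − (6)(-2) = -3
Σ = 9
Area = |Σ|/2 = 4.5.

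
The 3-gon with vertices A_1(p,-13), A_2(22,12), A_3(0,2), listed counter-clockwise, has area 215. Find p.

The doubled signed area Σ (x_i y_{i+1} − x_{i+1} y_i) is linear in p.
With p=0 it equals 330; the coefficient of p is 10 (from the two edges through A_1).
So 10·p + 330 = 2·215 = 430 ⇒ p = 10.

10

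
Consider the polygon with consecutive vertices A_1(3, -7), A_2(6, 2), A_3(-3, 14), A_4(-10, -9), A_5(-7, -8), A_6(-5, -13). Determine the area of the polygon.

223.5

Apply the shoelace formula: 2A = Σ (x_i·y_{i+1} − x_{i+1}·y_i), indices taken mod 6.
A_1→A_2: (3)(2) − (6)(-7) = 48
A_2→A_3: (6)(14) − (-3)(2) = 90
A_3→A_4: (-3)(-9) − (-10)(14) = 167
A_4→A_5: (-10)(-8) − (-7)(-9) = 17
A_5→A_6: (-7)(-13) − (-5)(-8) = 51
A_6→A_1: (-5)(-7) − (3)(-13) = 74
Σ = 447
Area = |Σ|/2 = 223.5.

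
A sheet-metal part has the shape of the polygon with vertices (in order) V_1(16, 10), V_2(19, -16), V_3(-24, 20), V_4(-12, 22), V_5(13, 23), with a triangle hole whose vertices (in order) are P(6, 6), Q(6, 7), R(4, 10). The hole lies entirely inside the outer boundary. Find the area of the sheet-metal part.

768

Outer boundary:
Apply Gauss's area formula: 2A = Σ (x_i·y_{i+1} − x_{i+1}·y_i), indices taken mod 5.
Cross-terms: -446, -4, -288, -562, -238  ⇒  Σ = -1538
Area = |Σ|/2 = 769.
Hole:
Cross-terms: 6, 32, -36  ⇒  Σ = 2
Area = |Σ|/2 = 1.
Net area = 769 − 1 = 768.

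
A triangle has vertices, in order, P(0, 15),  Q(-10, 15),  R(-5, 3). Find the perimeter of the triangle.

36

|PQ| = √((-10)² + (0)²) = √100 = 10
|QR| = √((5)² + (-12)²) = √169 = 13
|RP| = √((5)² + (12)²) = √169 = 13
Perimeter = 10 + 13 + 13 = 36.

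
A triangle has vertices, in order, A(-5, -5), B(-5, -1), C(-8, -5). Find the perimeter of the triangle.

|AB| = √((0)² + (4)²) = √16 = 4
|BC| = √((-3)² + (-4)²) = √25 = 5
|CA| = √((3)² + (0)²) = √9 = 3
Perimeter = 4 + 5 + 3 = 12.

12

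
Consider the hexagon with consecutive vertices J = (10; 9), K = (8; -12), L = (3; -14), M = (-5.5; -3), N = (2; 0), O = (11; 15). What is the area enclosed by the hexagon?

Σ = (-192) + (-76) + (-86) + (6) + (30) + (-51) = -369
Area = |Σ|/2 = 184.5.

184.5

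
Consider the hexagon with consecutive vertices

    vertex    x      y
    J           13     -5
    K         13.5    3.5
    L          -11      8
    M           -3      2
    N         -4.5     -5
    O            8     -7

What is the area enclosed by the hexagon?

204

J→K: (13)(3.5) − (13.5)(-5) = 113
K→L: (13.5)(8) − (-11)(3.5) = 146.5
L→M: (-11)(2) − (-3)(8) = 2
M→N: (-3)(-5) − (-4.5)(2) = 24
N→O: (-4.5)(-7) − (8)(-5) = 71.5
O→J: (8)(-5) − (13)(-7) = 51
Σ = 408
Area = |Σ|/2 = 204.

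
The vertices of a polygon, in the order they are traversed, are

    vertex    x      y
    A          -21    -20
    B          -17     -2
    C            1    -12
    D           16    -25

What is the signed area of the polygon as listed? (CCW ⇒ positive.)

Apply the shoelace formula: 2A = Σ (x_i·y_{i+1} − x_{i+1}·y_i), indices taken mod 4.
Σ = (-298) + (206) + (167) + (-845) = -770
Signed area = Σ/2 = -385 (negative ⇒ clockwise traversal).

-385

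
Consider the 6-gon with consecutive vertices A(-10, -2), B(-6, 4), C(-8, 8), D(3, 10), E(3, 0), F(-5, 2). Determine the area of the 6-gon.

Apply the shoelace formula: 2A = Σ (x_i·y_{i+1} − x_{i+1}·y_i), indices taken mod 6.
Σ = (-52) + (-16) + (-104) + (-30) + (6) + (30) = -166
Area = |Σ|/2 = 83.

83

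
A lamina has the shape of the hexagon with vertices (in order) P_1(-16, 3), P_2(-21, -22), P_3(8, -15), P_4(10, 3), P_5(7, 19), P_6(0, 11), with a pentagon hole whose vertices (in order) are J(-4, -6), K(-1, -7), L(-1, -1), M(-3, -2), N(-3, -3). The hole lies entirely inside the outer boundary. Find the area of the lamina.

739

Outer boundary:
Apply the shoelace (surveyor's) formula: 2A = Σ (x_i·y_{i+1} − x_{i+1}·y_i), indices taken mod 6.
Cross-terms: 415, 491, 174, 169, 77, 176  ⇒  Σ = 1502
Area = |Σ|/2 = 751.
Hole:
Cross-terms: 22, -6, -1, 3, 6  ⇒  Σ = 24
Area = |Σ|/2 = 12.
Net area = 751 − 12 = 739.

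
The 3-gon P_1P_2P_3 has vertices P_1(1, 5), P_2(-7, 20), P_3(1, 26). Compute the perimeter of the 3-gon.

|P_1P_2| = √((-8)² + (15)²) = √289 = 17
|P_2P_3| = √((8)² + (6)²) = √100 = 10
|P_3P_1| = √((0)² + (-21)²) = √441 = 21
Perimeter = 17 + 10 + 21 = 48.

48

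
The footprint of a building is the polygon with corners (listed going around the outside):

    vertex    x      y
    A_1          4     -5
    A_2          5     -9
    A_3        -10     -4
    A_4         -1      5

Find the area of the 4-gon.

95

Apply the shoelace formula: 2A = Σ (x_i·y_{i+1} − x_{i+1}·y_i), indices taken mod 4.
Σ = (-11) + (-110) + (-54) + (-15) = -190
Area = |Σ|/2 = 95.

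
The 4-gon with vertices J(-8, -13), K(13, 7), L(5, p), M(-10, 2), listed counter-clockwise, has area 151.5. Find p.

Write out the shoelace sum; only the two edges meeting at L involve p:
2·Area = [(13·p − 5·7) + (5·2 − (-10)·p)] + 259
       = 23·p + 234 = 303
⇒ p = 3.

3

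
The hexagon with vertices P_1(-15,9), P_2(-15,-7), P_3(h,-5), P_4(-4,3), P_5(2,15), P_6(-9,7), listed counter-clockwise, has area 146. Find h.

-11

The doubled signed area Σ (x_i y_{i+1} − x_{i+1} y_i) is linear in h.
With h=0 it equals 402; the coefficient of h is 10 (from the two edges through P_3).
So 10·h + 402 = 2·146 = 292 ⇒ h = -11.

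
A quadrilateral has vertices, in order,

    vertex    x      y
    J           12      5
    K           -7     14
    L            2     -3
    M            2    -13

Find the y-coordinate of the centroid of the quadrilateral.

154/57

Apply the shoelace (surveyor's) formula. First the cross-terms c_i = x_i·y_{i+1} − x_{i+1}·y_i:
  203, -7, -20, 166  ⇒  2A = 342, A = 171.
Then Σ (y_i + y_{i+1})·c_i = 2772, so ȳ = 2772 / (6·171) = 154/57.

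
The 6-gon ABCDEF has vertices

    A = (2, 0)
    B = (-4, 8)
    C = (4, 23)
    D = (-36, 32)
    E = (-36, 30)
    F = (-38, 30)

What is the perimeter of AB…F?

|AB| = √((-6)² + (8)²) = √100 = 10
|BC| = √((8)² + (15)²) = √289 = 17
|CD| = √((-40)² + (9)²) = √1681 = 41
|DE| = √((0)² + (-2)²) = √4 = 2
|EF| = √((-2)² + (0)²) = √4 = 2
|FA| = √((40)² + (-30)²) = √2500 = 50
Perimeter = 10 + 17 + 41 + 2 + 2 + 50 = 122.

122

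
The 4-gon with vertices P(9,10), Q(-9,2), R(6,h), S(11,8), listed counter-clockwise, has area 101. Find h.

The doubled signed area Σ (x_i y_{i+1} − x_{i+1} y_i) is linear in h.
With h=0 it equals 182; the coefficient of h is -20 (from the two edges through R).
So -20·h + 182 = 2·101 = 202 ⇒ h = -1.

-1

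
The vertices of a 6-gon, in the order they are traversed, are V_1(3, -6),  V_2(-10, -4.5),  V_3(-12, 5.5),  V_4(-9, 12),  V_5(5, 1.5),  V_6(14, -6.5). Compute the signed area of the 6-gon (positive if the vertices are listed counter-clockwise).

-234.25

Apply the surveyor's formula: 2A = Σ (x_i·y_{i+1} − x_{i+1}·y_i), indices taken mod 6.
Cross-terms: -73.5, -109, -94.5, -73.5, -53.5, -64.5  ⇒  Σ = -468.5
Signed area = Σ/2 = -234.25 (negative ⇒ clockwise traversal).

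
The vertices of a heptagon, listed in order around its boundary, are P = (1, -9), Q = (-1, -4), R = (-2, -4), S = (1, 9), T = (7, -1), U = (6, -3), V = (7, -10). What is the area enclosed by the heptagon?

Apply Gauss's area formula: 2A = Σ (x_i·y_{i+1} − x_{i+1}·y_i), indices taken mod 7.
Cross-terms: -13, -4, -14, -64, -15, -39, -53  ⇒  Σ = -202
Area = |Σ|/2 = 101.

101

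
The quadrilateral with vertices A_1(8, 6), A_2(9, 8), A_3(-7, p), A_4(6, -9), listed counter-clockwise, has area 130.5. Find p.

8

The doubled signed area Σ (x_i y_{i+1} − x_{i+1} y_i) is linear in p.
With p=0 it equals 237; the coefficient of p is 3 (from the two edges through A_3).
So 3·p + 237 = 2·130.5 = 261 ⇒ p = 8.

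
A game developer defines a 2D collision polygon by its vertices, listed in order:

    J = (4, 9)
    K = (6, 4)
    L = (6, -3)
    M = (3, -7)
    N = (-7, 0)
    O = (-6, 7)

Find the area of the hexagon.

146.5

Apply the shoelace formula: 2A = Σ (x_i·y_{i+1} − x_{i+1}·y_i), indices taken mod 6.
J→K: (4)(4) − (6)(9) = -38
K→L: (6)(-3) − (6)(4) = -42
L→M: (6)(-7) − (3)(-3) = -33
M→N: (3)(0) − (-7)(-7) = -49
N→O: (-7)(7) − (-6)(0) = -49
O→J: (-6)(9) − (4)(7) = -82
Σ = -293
Area = |Σ|/2 = 146.5.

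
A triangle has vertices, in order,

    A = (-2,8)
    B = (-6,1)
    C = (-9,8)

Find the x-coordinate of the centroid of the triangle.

-17/3

Apply Gauss's area formula. First the cross-terms c_i = x_i·y_{i+1} − x_{i+1}·y_i:
  46, -39, -56  ⇒  2A = -49, A = -24.5.
Then Σ (x_i + x_{i+1})·c_i = 833, so x̄ = 833 / (6·(-24.5)) = -17/3.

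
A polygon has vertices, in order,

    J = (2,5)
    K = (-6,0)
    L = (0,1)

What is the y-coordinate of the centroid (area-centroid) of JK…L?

2

Apply Gauss's area formula. First the cross-terms c_i = x_i·y_{i+1} − x_{i+1}·y_i:
  30, -6, -2  ⇒  2A = 22, A = 11.
Then Σ (y_i + y_{i+1})·c_i = 132, so ȳ = 132 / (6·11) = 2.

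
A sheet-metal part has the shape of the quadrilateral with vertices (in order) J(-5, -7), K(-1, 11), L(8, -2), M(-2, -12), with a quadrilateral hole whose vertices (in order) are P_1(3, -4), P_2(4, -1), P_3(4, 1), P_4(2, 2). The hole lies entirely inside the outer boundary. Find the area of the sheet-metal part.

140.5

Outer boundary:
J→K: (-5)(11) − (-1)(-7) = -62
K→L: (-1)(-2) − (8)(11) = -86
L→M: (8)(-12) − (-2)(-2) = -100
M→J: (-2)(-7) − (-5)(-12) = -46
Σ = -294
Area = |Σ|/2 = 147.
Hole:
Apply the shoelace formula: 2A = Σ (x_i·y_{i+1} − x_{i+1}·y_i), indices taken mod 4.
Σ = (13) + (8) + (6) + (-14) = 13
Area = |Σ|/2 = 6.5.
Net area = 147 − 6.5 = 140.5.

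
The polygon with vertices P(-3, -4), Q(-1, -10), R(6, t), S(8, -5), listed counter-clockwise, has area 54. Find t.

The doubled signed area Σ (x_i y_{i+1} − x_{i+1} y_i) is linear in t.
With t=0 it equals 9; the coefficient of t is -9 (from the two edges through R).
So -9·t + 9 = 2·54 = 108 ⇒ t = -11.

-11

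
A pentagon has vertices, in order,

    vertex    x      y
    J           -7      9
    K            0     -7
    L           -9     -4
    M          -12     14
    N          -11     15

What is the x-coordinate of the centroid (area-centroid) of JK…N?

Apply Gauss's area formula. First the cross-terms c_i = x_i·y_{i+1} − x_{i+1}·y_i:
  49, -63, -174, -26, 6  ⇒  2A = -208, A = -104.
Then Σ (x_i + x_{i+1})·c_i = 4368, so x̄ = 4368 / (6·(-104)) = -7.

-7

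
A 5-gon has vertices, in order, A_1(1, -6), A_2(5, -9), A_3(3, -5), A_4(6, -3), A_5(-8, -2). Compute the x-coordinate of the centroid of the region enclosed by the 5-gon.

53/174

Apply the shoelace formula. First the cross-terms c_i = x_i·y_{i+1} − x_{i+1}·y_i:
  21, 2, 21, -36, 50  ⇒  2A = 58, A = 29.
Then Σ (x_i + x_{i+1})·c_i = 53, so x̄ = 53 / (6·29) = 53/174.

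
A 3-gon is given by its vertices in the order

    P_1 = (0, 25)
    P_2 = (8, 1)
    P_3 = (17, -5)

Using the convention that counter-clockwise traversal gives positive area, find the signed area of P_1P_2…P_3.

84

Apply the shoelace formula: 2A = Σ (x_i·y_{i+1} − x_{i+1}·y_i), indices taken mod 3.
Σ = (-200) + (-57) + (425) = 168
Signed area = Σ/2 = 84 (positive ⇒ counter-clockwise traversal).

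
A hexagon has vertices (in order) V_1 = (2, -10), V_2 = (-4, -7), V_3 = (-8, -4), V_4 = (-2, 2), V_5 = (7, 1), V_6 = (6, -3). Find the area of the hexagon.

107.5

Σ = (-54) + (-40) + (-24) + (-16) + (-27) + (-54) = -215
Area = |Σ|/2 = 107.5.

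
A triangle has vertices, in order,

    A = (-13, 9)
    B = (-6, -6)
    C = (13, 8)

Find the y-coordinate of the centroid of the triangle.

Apply the shoelace (surveyor's) formula. First the cross-terms c_i = x_i·y_{i+1} − x_{i+1}·y_i:
  132, 30, 221  ⇒  2A = 383, A = 191.5.
Then Σ (y_i + y_{i+1})·c_i = 4213, so ȳ = 4213 / (6·191.5) = 11/3.

11/3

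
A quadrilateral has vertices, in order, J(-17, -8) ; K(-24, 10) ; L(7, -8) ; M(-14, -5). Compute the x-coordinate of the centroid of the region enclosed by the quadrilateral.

-12

Apply Gauss's area formula. First the cross-terms c_i = x_i·y_{i+1} − x_{i+1}·y_i:
  -362, 122, -147, 27  ⇒  2A = -360, A = -180.
Then Σ (x_i + x_{i+1})·c_i = 12960, so x̄ = 12960 / (6·(-180)) = -12.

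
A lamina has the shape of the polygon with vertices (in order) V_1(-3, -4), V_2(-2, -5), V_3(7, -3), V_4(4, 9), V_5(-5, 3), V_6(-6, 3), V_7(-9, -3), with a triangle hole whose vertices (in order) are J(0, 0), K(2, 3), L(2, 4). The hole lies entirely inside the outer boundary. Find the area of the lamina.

Outer boundary:
Apply the shoelace (surveyor's) formula: 2A = Σ (x_i·y_{i+1} − x_{i+1}·y_i), indices taken mod 7.
Σ = (7) + (41) + (75) + (57) + (3) + (45) + (27) = 255
Area = |Σ|/2 = 127.5.
Hole:
Apply the shoelace formula: 2A = Σ (x_i·y_{i+1} − x_{i+1}·y_i), indices taken mod 3.
Σ = (0) + (2) + (0) = 2
Area = |Σ|/2 = 1.
Net area = 127.5 − 1 = 126.5.

126.5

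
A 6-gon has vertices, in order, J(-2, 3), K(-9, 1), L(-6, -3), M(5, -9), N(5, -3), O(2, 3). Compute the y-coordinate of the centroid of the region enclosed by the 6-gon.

-541/285

Apply Gauss's area formula. First the cross-terms c_i = x_i·y_{i+1} − x_{i+1}·y_i:
  25, 33, 69, 30, 21, 12  ⇒  2A = 190, A = 95.
Then Σ (y_i + y_{i+1})·c_i = -1082, so ȳ = -1082 / (6·95) = -541/285.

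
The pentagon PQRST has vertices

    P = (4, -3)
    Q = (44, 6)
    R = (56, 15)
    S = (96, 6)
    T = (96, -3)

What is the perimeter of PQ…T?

198

|PQ| = √((40)² + (9)²) = √1681 = 41
|QR| = √((12)² + (9)²) = √225 = 15
|RS| = √((40)² + (-9)²) = √1681 = 41
|ST| = √((0)² + (-9)²) = √81 = 9
|TP| = √((-92)² + (0)²) = √8464 = 92
Perimeter = 41 + 15 + 41 + 9 + 92 = 198.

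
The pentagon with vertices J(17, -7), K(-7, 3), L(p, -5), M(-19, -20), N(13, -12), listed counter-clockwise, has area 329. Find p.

Write out the shoelace sum; only the two edges meeting at L involve p:
2·Area = [((-7)·(-5) − p·3) + (p·(-20) − (-19)·(-5))] + 603
       = -23·p + 543 = 658
⇒ p = -5.

-5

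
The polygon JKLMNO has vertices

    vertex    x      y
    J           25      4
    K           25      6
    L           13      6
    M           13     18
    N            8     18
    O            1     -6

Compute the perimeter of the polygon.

|JK| = √((0)² + (2)²) = √4 = 2
|KL| = √((-12)² + (0)²) = √144 = 12
|LM| = √((0)² + (12)²) = √144 = 12
|MN| = √((-5)² + (0)²) = √25 = 5
|NO| = √((-7)² + (-24)²) = √625 = 25
|OJ| = √((24)² + (10)²) = √676 = 26
Perimeter = 2 + 12 + 12 + 5 + 25 + 26 = 82.

82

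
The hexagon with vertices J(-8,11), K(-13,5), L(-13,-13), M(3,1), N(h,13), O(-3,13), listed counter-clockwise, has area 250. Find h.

-1

Write out the shoelace sum; only the two edges meeting at N involve h:
2·Area = [(3·13 − h·1) + (h·13 − (-3)·13)] + 434
       = 12·h + 512 = 500
⇒ h = -1.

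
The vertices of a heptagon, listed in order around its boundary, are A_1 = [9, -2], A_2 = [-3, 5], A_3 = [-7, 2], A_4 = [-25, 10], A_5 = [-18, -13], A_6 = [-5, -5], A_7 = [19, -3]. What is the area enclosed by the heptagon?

338.5

Apply the surveyor's formula: 2A = Σ (x_i·y_{i+1} − x_{i+1}·y_i), indices taken mod 7.
Σ = (39) + (29) + (-20) + (505) + (25) + (110) + (-11) = 677
Area = |Σ|/2 = 338.5.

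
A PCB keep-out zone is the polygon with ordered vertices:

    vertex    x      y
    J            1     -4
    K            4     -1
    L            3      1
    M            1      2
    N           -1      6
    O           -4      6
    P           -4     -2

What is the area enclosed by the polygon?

Apply the surveyor's formula: 2A = Σ (x_i·y_{i+1} − x_{i+1}·y_i), indices taken mod 7.
Cross-terms: 15, 7, 5, 8, 18, 32, 18  ⇒  Σ = 103
Area = |Σ|/2 = 51.5.

51.5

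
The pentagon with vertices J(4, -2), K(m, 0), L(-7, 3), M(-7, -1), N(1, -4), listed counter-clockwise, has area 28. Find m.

-3

The doubled signed area Σ (x_i y_{i+1} − x_{i+1} y_i) is linear in m.
With m=0 it equals 71; the coefficient of m is 5 (from the two edges through K).
So 5·m + 71 = 2·28 = 56 ⇒ m = -3.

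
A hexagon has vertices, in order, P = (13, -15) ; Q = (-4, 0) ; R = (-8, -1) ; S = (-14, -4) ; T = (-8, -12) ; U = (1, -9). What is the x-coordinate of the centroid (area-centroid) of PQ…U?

-784/213

Apply the shoelace formula. First the cross-terms c_i = x_i·y_{i+1} − x_{i+1}·y_i:
  -60, 4, 18, 136, 84, 102  ⇒  2A = 284, A = 142.
Then Σ (x_i + x_{i+1})·c_i = -3136, so x̄ = -3136 / (6·142) = -784/213.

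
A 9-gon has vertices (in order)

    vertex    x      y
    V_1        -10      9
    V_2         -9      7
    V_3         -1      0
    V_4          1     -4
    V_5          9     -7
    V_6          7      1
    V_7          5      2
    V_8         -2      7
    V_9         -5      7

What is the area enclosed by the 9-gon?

101.5

Apply the shoelace formula: 2A = Σ (x_i·y_{i+1} − x_{i+1}·y_i), indices taken mod 9.
Cross-terms: 11, 7, 4, 29, 58, 9, 39, 21, 25  ⇒  Σ = 203
Area = |Σ|/2 = 101.5.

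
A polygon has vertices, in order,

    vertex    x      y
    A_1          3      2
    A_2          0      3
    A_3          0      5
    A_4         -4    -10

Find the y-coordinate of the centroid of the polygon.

-77/51

Apply the shoelace (surveyor's) formula. First the cross-terms c_i = x_i·y_{i+1} − x_{i+1}·y_i:
  9, 0, 20, 22  ⇒  2A = 51, A = 25.5.
Then Σ (y_i + y_{i+1})·c_i = -231, so ȳ = -231 / (6·25.5) = -77/51.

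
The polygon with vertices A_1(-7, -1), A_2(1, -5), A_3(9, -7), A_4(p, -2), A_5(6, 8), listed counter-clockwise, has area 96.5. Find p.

5

Write out the shoelace sum; only the two edges meeting at A_4 involve p:
2·Area = [(9·(-2) − p·(-7)) + (p·8 − 6·(-2))] + 124
       = 15·p + 118 = 193
⇒ p = 5.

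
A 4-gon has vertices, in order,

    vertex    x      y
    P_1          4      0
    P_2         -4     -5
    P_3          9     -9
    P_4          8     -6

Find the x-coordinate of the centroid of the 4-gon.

Apply the surveyor's formula. First the cross-terms c_i = x_i·y_{i+1} − x_{i+1}·y_i:
  -20, 81, 18, 24  ⇒  2A = 103, A = 51.5.
Then Σ (x_i + x_{i+1})·c_i = 999, so x̄ = 999 / (6·51.5) = 333/103.

333/103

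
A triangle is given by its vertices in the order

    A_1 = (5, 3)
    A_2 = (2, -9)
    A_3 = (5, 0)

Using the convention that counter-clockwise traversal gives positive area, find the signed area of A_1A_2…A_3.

4.5

Σ = (-51) + (45) + (15) = 9
Signed area = Σ/2 = 4.5 (positive ⇒ counter-clockwise traversal).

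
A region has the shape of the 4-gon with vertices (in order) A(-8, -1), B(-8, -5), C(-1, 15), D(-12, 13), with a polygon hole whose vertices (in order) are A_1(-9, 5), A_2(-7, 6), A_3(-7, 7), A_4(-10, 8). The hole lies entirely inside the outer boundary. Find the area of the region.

90

Outer boundary:
Apply Gauss's area formula: 2A = Σ (x_i·y_{i+1} − x_{i+1}·y_i), indices taken mod 4.
Σ = (32) + (-125) + (167) + (116) = 190
Area = |Σ|/2 = 95.
Hole:
Apply the shoelace formula: 2A = Σ (x_i·y_{i+1} − x_{i+1}·y_i), indices taken mod 4.
Σ = (-19) + (-7) + (14) + (22) = 10
Area = |Σ|/2 = 5.
Net area = 95 − 5 = 90.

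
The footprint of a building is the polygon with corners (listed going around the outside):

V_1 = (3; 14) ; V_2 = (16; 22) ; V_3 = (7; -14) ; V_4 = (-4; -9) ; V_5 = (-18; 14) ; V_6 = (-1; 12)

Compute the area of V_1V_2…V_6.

562.5

Σ = (-158) + (-378) + (-119) + (-218) + (-202) + (-50) = -1125
Area = |Σ|/2 = 562.5.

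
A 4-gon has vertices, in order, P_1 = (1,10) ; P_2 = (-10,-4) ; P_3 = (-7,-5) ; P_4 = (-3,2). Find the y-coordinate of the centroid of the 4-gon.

Apply Gauss's area formula. First the cross-terms c_i = x_i·y_{i+1} − x_{i+1}·y_i:
  96, 22, -29, -32  ⇒  2A = 57, A = 28.5.
Then Σ (y_i + y_{i+1})·c_i = 81, so ȳ = 81 / (6·28.5) = 9/19.

9/19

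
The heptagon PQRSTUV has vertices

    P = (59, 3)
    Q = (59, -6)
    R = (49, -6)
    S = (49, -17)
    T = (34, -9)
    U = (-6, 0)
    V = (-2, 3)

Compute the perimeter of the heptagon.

154

|PQ| = √((0)² + (-9)²) = √81 = 9
|QR| = √((-10)² + (0)²) = √100 = 10
|RS| = √((0)² + (-11)²) = √121 = 11
|ST| = √((-15)² + (8)²) = √289 = 17
|TU| = √((-40)² + (9)²) = √1681 = 41
|UV| = √((4)² + (3)²) = √25 = 5
|VP| = √((61)² + (0)²) = √3721 = 61
Perimeter = 9 + 10 + 11 + 17 + 41 + 5 + 61 = 154.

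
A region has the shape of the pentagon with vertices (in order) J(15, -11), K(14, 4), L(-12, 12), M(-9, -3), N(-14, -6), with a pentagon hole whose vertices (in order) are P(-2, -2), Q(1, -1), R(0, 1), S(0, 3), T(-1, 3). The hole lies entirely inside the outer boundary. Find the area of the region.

407

Outer boundary:
Apply the shoelace (surveyor's) formula: 2A = Σ (x_i·y_{i+1} − x_{i+1}·y_i), indices taken mod 5.
Cross-terms: 214, 216, 144, 12, 244  ⇒  Σ = 830
Area = |Σ|/2 = 415.
Hole:
Apply Gauss's area formula: 2A = Σ (x_i·y_{i+1} − x_{i+1}·y_i), indices taken mod 5.
Σ = (4) + (1) + (0) + (3) + (8) = 16
Area = |Σ|/2 = 8.
Net area = 415 − 8 = 407.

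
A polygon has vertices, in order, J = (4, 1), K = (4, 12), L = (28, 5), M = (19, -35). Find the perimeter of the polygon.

|JK| = √((0)² + (11)²) = √121 = 11
|KL| = √((24)² + (-7)²) = √625 = 25
|LM| = √((-9)² + (-40)²) = √1681 = 41
|MJ| = √((-15)² + (36)²) = √1521 = 39
Perimeter = 11 + 25 + 41 + 39 = 116.

116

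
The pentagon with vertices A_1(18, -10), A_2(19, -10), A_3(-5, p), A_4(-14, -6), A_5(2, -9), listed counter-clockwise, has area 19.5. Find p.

Write out the shoelace sum; only the two edges meeting at A_3 involve p:
2·Area = [(19·p − (-5)·(-10)) + ((-5)·(-6) − (-14)·p)] + 290
       = 33·p + 270 = 39
⇒ p = -7.

-7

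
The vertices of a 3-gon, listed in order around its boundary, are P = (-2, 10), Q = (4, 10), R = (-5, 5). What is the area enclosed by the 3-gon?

15

Apply the shoelace formula: 2A = Σ (x_i·y_{i+1} − x_{i+1}·y_i), indices taken mod 3.
Cross-terms: -60, 70, -40  ⇒  Σ = -30
Area = |Σ|/2 = 15.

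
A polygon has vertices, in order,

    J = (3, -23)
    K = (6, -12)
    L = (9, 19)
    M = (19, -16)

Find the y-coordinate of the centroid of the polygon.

Apply the shoelace formula. First the cross-terms c_i = x_i·y_{i+1} − x_{i+1}·y_i:
  102, 222, -505, -389  ⇒  2A = -570, A = -285.
Then Σ (y_i + y_{i+1})·c_i = 11640, so ȳ = 11640 / (6·(-285)) = -388/57.

-388/57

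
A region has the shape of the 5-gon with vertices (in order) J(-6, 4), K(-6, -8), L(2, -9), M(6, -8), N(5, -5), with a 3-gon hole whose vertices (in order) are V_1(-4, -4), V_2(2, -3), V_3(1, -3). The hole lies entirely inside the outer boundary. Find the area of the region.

89.5

Outer boundary:
J→K: (-6)(-8) − (-6)(4) = 72
K→L: (-6)(-9) − (2)(-8) = 70
L→M: (2)(-8) − (6)(-9) = 38
M→N: (6)(-5) − (5)(-8) = 10
N→J: (5)(4) − (-6)(-5) = -10
Σ = 180
Area = |Σ|/2 = 90.
Hole:
V_1→V_2: (-4)(-3) − (2)(-4) = 20
V_2→V_3: (2)(-3) − (1)(-3) = -3
V_3→V_1: (1)(-4) − (-4)(-3) = -16
Σ = 1
Area = |Σ|/2 = 0.5.
Net area = 90 − 0.5 = 89.5.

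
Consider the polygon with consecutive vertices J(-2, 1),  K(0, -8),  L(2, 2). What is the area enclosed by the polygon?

Apply the shoelace (surveyor's) formula: 2A = Σ (x_i·y_{i+1} − x_{i+1}·y_i), indices taken mod 3.
Σ = (16) + (16) + (6) = 38
Area = |Σ|/2 = 19.

19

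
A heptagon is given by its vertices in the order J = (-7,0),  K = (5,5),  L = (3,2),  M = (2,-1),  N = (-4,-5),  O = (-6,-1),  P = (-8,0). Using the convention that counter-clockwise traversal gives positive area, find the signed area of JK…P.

Cross-terms: -35, -5, -7, -14, -26, -8, 0  ⇒  Σ = -95
Signed area = Σ/2 = -47.5 (negative ⇒ clockwise traversal).

-47.5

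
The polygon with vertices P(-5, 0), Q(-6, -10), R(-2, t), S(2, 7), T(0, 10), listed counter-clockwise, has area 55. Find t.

-3

Write out the shoelace sum; only the two edges meeting at R involve t:
2·Area = [((-6)·t − (-2)·(-10)) + ((-2)·7 − 2·t)] + 120
       = -8·t + 86 = 110
⇒ t = -3.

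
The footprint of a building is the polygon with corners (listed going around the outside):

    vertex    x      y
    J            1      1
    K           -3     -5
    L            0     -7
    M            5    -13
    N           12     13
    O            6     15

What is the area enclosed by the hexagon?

184

Apply the surveyor's formula: 2A = Σ (x_i·y_{i+1} − x_{i+1}·y_i), indices taken mod 6.
Σ = (-2) + (21) + (35) + (221) + (102) + (-9) = 368
Area = |Σ|/2 = 184.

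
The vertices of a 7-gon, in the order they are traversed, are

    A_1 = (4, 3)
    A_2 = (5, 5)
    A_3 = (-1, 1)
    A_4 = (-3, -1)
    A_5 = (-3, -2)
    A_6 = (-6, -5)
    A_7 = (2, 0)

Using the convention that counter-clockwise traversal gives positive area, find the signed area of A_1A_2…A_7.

20.5

Apply the shoelace (surveyor's) formula: 2A = Σ (x_i·y_{i+1} − x_{i+1}·y_i), indices taken mod 7.
Cross-terms: 5, 10, 4, 3, 3, 10, 6  ⇒  Σ = 41
Signed area = Σ/2 = 20.5 (positive ⇒ counter-clockwise traversal).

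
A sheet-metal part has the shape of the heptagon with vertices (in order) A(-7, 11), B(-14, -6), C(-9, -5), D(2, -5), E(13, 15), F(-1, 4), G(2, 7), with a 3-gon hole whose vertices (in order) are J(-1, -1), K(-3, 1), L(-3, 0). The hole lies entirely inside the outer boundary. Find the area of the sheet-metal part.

Outer boundary:
Apply the surveyor's formula: 2A = Σ (x_i·y_{i+1} − x_{i+1}·y_i), indices taken mod 7.
Σ = (196) + (16) + (55) + (95) + (67) + (-15) + (71) = 485
Area = |Σ|/2 = 242.5.
Hole:
Apply the shoelace formula: 2A = Σ (x_i·y_{i+1} − x_{i+1}·y_i), indices taken mod 3.
J→K: (-1)(1) − (-3)(-1) = -4
K→L: (-3)(0) − (-3)(1) = 3
L→J: (-3)(-1) − (-1)(0) = 3
Σ = 2
Area = |Σ|/2 = 1.
Net area = 242.5 − 1 = 241.5.

241.5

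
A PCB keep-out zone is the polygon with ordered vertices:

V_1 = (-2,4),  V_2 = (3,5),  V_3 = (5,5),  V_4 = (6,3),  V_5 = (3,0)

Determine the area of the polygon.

22

Apply Gauss's area formula: 2A = Σ (x_i·y_{i+1} − x_{i+1}·y_i), indices taken mod 5.
Σ = (-22) + (-10) + (-15) + (-9) + (12) = -44
Area = |Σ|/2 = 22.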